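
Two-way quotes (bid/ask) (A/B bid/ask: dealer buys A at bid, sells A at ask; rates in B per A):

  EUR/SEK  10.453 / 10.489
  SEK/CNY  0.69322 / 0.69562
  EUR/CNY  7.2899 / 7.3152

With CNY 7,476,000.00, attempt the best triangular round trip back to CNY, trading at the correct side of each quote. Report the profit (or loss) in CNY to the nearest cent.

Best loop CNY → SEK → EUR → CNY:
CNY 7,476,000.00 ÷ 0.69562 (buy SEK at ask) = SEK 10,747,247.06
SEK 10,747,247.06 ÷ 10.489 (buy EUR at ask) = EUR 1,024,620.75
EUR 1,024,620.75 × 7.2899 (sell EUR at bid) = CNY 7,469,382.81

Net result: CNY -6,617.19 (no profitable arbitrage after spreads)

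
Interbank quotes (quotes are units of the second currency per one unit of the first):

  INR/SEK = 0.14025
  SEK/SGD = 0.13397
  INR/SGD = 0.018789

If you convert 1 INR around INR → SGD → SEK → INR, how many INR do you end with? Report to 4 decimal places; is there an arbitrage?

Around INR → SGD → SEK → INR: 1 × 0.018789 ÷ 0.13397 ÷ 0.14025 = 0.999984
Product ≈ 1 (deviation 0.002%, within rounding noise).

1.0000 (no arbitrage)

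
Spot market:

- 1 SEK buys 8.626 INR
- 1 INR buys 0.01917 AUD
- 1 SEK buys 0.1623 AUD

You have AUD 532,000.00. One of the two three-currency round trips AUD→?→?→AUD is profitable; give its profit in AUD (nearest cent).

Profitable loop is AUD → SEK → INR → AUD:
AUD 532,000.00 ÷ 0.1623 = SEK 3,277,880.47
SEK 3,277,880.47 × 8.626 = INR 28,274,996.92
INR 28,274,996.92 × 0.01917 = AUD 542,031.69
Profit = AUD 542,031.69 − AUD 532,000.00

Profit: AUD 10,031.69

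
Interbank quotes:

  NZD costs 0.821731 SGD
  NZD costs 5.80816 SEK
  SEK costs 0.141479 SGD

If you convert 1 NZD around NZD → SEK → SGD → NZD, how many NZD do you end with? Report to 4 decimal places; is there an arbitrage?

1.0000 (no arbitrage)

Around NZD → SEK → SGD → NZD: 1 × 5.80816 × 0.141479 ÷ 0.821731 = 1.000002
Product ≈ 1 (deviation 0.000%, within rounding noise).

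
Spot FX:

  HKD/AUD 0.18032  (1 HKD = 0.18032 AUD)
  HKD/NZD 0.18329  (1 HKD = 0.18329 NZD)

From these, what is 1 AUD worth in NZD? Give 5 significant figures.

1 AUD ÷ 0.18032 = 5.5457 HKD
5.5457 HKD × 0.18329 = 1.01647 NZD

AUD/NZD = 1.0165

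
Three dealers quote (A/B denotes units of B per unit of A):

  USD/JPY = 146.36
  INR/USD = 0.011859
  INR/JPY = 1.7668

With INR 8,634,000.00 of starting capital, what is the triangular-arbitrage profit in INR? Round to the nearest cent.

Profit: INR 154,787.52

Profitable loop is INR → JPY → USD → INR:
INR 8,634,000.00 × 1.7668 = JPY 15,254,551
JPY 15,254,551 ÷ 146.36 = USD 104,226.23
USD 104,226.23 ÷ 0.011859 = INR 8,788,787.52
Profit = INR 8,788,787.52 − INR 8,634,000.00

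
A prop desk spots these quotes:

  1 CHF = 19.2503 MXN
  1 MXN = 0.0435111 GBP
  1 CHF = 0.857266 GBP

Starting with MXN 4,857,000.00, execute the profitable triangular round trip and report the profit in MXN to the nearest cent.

Profitable loop is MXN → CHF → GBP → MXN:
MXN 4,857,000.00 ÷ 19.2503 = CHF 252,307.76
CHF 252,307.76 × 0.857266 = GBP 216,294.86
GBP 216,294.86 ÷ 0.0435111 = MXN 4,971,027.19
Profit = MXN 4,971,027.19 − MXN 4,857,000.00

Profit: MXN 114,027.19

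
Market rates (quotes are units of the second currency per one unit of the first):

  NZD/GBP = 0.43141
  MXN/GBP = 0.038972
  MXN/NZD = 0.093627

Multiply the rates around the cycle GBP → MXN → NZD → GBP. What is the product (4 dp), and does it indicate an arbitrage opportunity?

1.0364 (arbitrage exists)

Around GBP → MXN → NZD → GBP: 1 ÷ 0.038972 × 0.093627 × 0.43141 = 1.036427
Product > 1; profitable direction is GBP → MXN → NZD → GBP.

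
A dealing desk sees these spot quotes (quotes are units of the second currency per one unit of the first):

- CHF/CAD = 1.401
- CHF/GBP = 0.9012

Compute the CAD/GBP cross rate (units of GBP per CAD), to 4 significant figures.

CAD/GBP = 0.6433

1 CAD ÷ 1.401 = 0.713776 CHF
0.713776 CHF × 0.9012 = 0.643255 GBP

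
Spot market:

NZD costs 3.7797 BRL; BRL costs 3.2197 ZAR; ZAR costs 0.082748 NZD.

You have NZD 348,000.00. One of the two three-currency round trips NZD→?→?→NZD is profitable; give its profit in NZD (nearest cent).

Profitable loop is NZD → BRL → ZAR → NZD:
NZD 348,000.00 × 3.7797 = BRL 1,315,335.60
BRL 1,315,335.60 × 3.2197 = ZAR 4,234,986.03
ZAR 4,234,986.03 × 0.082748 = NZD 350,436.62
Profit = NZD 350,436.62 − NZD 348,000.00

Profit: NZD 2,436.62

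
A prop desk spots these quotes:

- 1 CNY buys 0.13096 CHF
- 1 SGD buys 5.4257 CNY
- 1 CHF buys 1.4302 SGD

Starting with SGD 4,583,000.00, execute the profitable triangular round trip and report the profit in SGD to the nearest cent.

Profitable loop is SGD → CNY → CHF → SGD:
SGD 4,583,000.00 × 5.4257 = CNY 24,865,983.10
CNY 24,865,983.10 × 0.13096 = CHF 3,256,449.15
CHF 3,256,449.15 × 1.4302 = SGD 4,657,373.57
Profit = SGD 4,657,373.57 − SGD 4,583,000.00

Profit: SGD 74,373.57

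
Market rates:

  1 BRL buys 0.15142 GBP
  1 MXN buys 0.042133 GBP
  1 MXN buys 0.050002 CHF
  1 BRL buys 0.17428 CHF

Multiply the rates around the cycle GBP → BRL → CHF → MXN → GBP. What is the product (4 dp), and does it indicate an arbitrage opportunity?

0.9698 (arbitrage exists)

Around GBP → BRL → CHF → MXN → GBP: 1 ÷ 0.15142 × 0.17428 ÷ 0.050002 × 0.042133 = 0.969838
Product < 1; profitable direction is GBP → MXN → CHF → BRL → GBP.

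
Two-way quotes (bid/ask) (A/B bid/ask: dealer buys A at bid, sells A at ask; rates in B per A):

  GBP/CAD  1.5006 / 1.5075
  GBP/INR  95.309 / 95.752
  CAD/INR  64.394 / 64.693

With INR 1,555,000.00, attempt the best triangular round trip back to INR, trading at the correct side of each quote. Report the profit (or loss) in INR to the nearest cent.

Best loop INR → GBP → CAD → INR:
INR 1,555,000.00 ÷ 95.752 (buy GBP at ask) = GBP 16,239.87
GBP 16,239.87 × 1.5006 (sell GBP at bid) = CAD 24,369.55
CAD 24,369.55 × 64.394 (sell CAD at bid) = INR 1,569,252.70

Net profit: INR 14,252.70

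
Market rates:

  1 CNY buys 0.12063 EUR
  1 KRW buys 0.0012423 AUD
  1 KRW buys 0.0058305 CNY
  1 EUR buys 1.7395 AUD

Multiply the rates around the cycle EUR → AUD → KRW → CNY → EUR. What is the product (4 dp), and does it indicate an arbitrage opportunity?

0.9848 (arbitrage exists)

Around EUR → AUD → KRW → CNY → EUR: 1 × 1.7395 ÷ 0.0012423 × 0.0058305 × 0.12063 = 0.984825
Product < 1; profitable direction is EUR → CNY → KRW → AUD → EUR.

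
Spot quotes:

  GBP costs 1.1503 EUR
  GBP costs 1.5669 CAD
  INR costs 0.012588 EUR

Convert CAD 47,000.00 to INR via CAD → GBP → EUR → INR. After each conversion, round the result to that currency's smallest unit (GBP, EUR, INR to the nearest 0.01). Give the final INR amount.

CAD 47,000.00 ÷ 1.5669 = GBP 29,995.53
GBP 29,995.53 × 1.1503 = EUR 34,503.86
EUR 34,503.86 ÷ 0.012588 = INR 2,741,012.07

INR 2,741,012.07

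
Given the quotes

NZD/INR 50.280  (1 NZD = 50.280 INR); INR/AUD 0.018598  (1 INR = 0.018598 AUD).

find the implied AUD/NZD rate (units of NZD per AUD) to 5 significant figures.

AUD/NZD = 1.0694

1 AUD ÷ 0.018598 = 53.7692 INR
53.7692 INR ÷ 50.280 = 1.0694 NZD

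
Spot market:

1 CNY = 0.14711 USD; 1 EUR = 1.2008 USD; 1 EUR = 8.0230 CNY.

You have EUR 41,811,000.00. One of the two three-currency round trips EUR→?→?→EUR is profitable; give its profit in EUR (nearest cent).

Profitable loop is EUR → USD → CNY → EUR:
EUR 41,811,000.00 × 1.2008 = USD 50,206,648.80
USD 50,206,648.80 ÷ 0.14711 = CNY 341,286,444.16
CNY 341,286,444.16 ÷ 8.0230 = EUR 42,538,507.31
Profit = EUR 42,538,507.31 − EUR 41,811,000.00

Profit: EUR 727,507.31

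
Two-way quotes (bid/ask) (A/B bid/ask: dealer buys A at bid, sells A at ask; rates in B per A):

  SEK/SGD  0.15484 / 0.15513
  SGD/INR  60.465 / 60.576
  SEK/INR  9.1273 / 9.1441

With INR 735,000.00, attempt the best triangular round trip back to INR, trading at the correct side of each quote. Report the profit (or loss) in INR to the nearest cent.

Net profit: INR 17,546.94

Best loop INR → SEK → SGD → INR:
INR 735,000.00 ÷ 9.1441 (buy SEK at ask) = SEK 80,379.70
SEK 80,379.70 × 0.15484 (sell SEK at bid) = SGD 12,445.99
SGD 12,445.99 × 60.465 (sell SGD at bid) = INR 752,546.94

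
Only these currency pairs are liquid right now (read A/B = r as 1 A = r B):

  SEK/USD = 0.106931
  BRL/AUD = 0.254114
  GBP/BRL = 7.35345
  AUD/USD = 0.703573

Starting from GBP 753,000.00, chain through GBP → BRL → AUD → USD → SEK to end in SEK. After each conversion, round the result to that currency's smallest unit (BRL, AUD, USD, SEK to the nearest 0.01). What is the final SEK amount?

SEK 9,258,065.48

GBP 753,000.00 × 7.35345 = BRL 5,537,147.85
BRL 5,537,147.85 × 0.254114 = AUD 1,407,066.79
AUD 1,407,066.79 × 0.703573 = USD 989,974.20
USD 989,974.20 ÷ 0.106931 = SEK 9,258,065.48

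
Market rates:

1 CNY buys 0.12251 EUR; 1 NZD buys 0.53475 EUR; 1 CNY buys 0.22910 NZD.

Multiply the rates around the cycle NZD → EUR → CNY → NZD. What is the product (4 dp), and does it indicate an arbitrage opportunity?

1.0000 (no arbitrage)

Around NZD → EUR → CNY → NZD: 1 × 0.53475 ÷ 0.12251 × 0.22910 = 1.000010
Product ≈ 1 (deviation 0.001%, within rounding noise).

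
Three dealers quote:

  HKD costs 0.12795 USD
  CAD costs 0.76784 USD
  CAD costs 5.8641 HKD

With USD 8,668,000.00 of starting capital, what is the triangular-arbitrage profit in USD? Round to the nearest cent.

Profitable loop is USD → HKD → CAD → USD:
USD 8,668,000.00 ÷ 0.12795 = HKD 67,745,212.97
HKD 67,745,212.97 ÷ 5.8641 = CAD 11,552,533.72
CAD 11,552,533.72 × 0.76784 = USD 8,870,497.49
Profit = USD 8,870,497.49 − USD 8,668,000.00

Profit: USD 202,497.49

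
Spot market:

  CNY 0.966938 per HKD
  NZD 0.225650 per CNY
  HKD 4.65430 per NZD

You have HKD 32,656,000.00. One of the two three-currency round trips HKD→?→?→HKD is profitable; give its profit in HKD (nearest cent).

Profit: HKD 506,810.27

Profitable loop is HKD → CNY → NZD → HKD:
HKD 32,656,000.00 × 0.966938 = CNY 31,576,327.33
CNY 31,576,327.33 × 0.225650 = NZD 7,125,198.26
NZD 7,125,198.26 × 4.65430 = HKD 33,162,810.27
Profit = HKD 33,162,810.27 − HKD 32,656,000.00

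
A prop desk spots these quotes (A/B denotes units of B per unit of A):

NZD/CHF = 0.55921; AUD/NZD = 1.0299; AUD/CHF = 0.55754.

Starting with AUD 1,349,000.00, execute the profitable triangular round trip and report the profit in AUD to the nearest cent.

Profit: AUD 44,496.58

Profitable loop is AUD → NZD → CHF → AUD:
AUD 1,349,000.00 × 1.0299 = NZD 1,389,335.10
NZD 1,389,335.10 × 0.55921 = CHF 776,930.08
CHF 776,930.08 ÷ 0.55754 = AUD 1,393,496.58
Profit = AUD 1,393,496.58 − AUD 1,349,000.00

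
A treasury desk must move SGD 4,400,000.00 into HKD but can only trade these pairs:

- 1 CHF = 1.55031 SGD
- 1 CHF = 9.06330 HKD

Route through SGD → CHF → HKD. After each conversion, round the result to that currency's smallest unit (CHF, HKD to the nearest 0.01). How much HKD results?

HKD 25,722,932.84

SGD 4,400,000.00 ÷ 1.55031 = CHF 2,838,142.05
CHF 2,838,142.05 × 9.06330 = HKD 25,722,932.84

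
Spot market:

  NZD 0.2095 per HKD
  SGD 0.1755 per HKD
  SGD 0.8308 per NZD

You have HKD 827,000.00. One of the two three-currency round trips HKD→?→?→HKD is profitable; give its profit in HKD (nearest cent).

Profit: HKD 6,877.23

Profitable loop is HKD → SGD → NZD → HKD:
HKD 827,000.00 × 0.1755 = SGD 145,138.50
SGD 145,138.50 ÷ 0.8308 = NZD 174,697.28
NZD 174,697.28 ÷ 0.2095 = HKD 833,877.23
Profit = HKD 833,877.23 − HKD 827,000.00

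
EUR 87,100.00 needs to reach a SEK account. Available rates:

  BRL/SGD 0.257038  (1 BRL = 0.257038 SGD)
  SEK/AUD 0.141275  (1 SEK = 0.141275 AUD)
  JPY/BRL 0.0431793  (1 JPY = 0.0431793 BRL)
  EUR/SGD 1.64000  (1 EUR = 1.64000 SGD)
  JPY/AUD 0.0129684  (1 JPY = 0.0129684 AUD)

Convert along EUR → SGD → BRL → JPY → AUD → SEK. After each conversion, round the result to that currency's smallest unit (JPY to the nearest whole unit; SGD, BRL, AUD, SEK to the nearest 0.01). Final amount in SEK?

EUR 87,100.00 × 1.64000 = SGD 142,844.00
SGD 142,844.00 ÷ 0.257038 = BRL 555,731.06
BRL 555,731.06 ÷ 0.0431793 = JPY 12,870,312
JPY 12,870,312 × 0.0129684 = AUD 166,907.35
AUD 166,907.35 ÷ 0.141275 = SEK 1,181,435.85

SEK 1,181,435.85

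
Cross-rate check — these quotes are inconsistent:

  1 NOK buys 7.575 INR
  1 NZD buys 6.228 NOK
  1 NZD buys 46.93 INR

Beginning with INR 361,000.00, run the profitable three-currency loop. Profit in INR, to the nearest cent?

Profit: INR 1,900.77

Profitable loop is INR → NZD → NOK → INR:
INR 361,000.00 ÷ 46.93 = NZD 7,692.31
NZD 7,692.31 × 6.228 = NOK 47,907.69
NOK 47,907.69 × 7.575 = INR 362,900.77
Profit = INR 362,900.77 − INR 361,000.00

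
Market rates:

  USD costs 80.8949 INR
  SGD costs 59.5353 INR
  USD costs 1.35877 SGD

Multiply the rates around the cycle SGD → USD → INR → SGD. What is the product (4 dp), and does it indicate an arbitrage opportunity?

Around SGD → USD → INR → SGD: 1 ÷ 1.35877 × 80.8949 ÷ 59.5353 = 1.000001
Product ≈ 1 (deviation 0.000%, within rounding noise).

1.0000 (no arbitrage)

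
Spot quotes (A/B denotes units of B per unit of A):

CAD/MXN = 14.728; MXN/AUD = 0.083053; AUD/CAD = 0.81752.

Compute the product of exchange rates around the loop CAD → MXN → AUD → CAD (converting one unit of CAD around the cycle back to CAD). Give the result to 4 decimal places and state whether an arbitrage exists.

1.0000 (no arbitrage)

Around CAD → MXN → AUD → CAD: 1 × 14.728 × 0.083053 × 0.81752 = 0.999994
Product ≈ 1 (deviation 0.001%, within rounding noise).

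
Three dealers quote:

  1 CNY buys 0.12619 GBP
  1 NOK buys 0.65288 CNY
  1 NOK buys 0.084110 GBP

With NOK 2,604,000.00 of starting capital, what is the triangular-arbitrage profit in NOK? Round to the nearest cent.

Profit: NOK 54,461.09

Profitable loop is NOK → GBP → CNY → NOK:
NOK 2,604,000.00 × 0.084110 = GBP 219,022.44
GBP 219,022.44 ÷ 0.12619 = CNY 1,735,656.07
CNY 1,735,656.07 ÷ 0.65288 = NOK 2,658,461.09
Profit = NOK 2,658,461.09 − NOK 2,604,000.00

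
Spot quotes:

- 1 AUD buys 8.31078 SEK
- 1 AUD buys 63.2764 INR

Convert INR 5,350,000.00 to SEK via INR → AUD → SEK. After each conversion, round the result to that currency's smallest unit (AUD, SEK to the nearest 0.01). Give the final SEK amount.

INR 5,350,000.00 ÷ 63.2764 = AUD 84,549.69
AUD 84,549.69 × 8.31078 = SEK 702,673.87

SEK 702,673.87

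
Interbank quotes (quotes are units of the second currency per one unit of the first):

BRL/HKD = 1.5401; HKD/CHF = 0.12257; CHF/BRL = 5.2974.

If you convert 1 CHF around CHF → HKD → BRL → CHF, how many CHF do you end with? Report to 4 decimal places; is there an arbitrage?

Around CHF → HKD → BRL → CHF: 1 ÷ 0.12257 ÷ 1.5401 ÷ 5.2974 = 1.000010
Product ≈ 1 (deviation 0.001%, within rounding noise).

1.0000 (no arbitrage)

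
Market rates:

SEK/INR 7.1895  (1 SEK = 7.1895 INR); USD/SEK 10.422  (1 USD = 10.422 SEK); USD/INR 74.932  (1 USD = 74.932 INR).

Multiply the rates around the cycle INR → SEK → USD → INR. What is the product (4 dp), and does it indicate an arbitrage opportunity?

Around INR → SEK → USD → INR: 1 ÷ 7.1895 ÷ 10.422 × 74.932 = 1.000040
Product ≈ 1 (deviation 0.004%, within rounding noise).

1.0000 (no arbitrage)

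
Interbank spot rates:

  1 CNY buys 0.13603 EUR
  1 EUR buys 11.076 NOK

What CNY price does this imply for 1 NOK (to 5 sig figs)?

1 NOK ÷ 11.076 = 0.0902853 EUR
0.0902853 EUR ÷ 0.13603 = 0.663716 CNY

NOK/CNY = 0.66372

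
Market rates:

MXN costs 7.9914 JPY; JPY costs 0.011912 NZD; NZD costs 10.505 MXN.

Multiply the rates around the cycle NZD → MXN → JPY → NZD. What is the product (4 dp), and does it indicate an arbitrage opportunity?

1.0000 (no arbitrage)

Around NZD → MXN → JPY → NZD: 1 × 10.505 × 7.9914 × 0.011912 = 1.000008
Product ≈ 1 (deviation 0.001%, within rounding noise).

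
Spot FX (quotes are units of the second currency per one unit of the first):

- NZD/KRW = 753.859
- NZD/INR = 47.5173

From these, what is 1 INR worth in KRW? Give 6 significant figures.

1 INR ÷ 47.5173 = 0.021045 NZD
0.021045 NZD × 753.859 = 15.8649 KRW

INR/KRW = 15.8649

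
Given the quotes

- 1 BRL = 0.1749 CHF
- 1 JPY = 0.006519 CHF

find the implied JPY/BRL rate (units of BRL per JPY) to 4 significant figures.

JPY/BRL = 0.03727

1 JPY × 0.006519 = 0.006519 CHF
0.006519 CHF ÷ 0.1749 = 0.0372727 BRL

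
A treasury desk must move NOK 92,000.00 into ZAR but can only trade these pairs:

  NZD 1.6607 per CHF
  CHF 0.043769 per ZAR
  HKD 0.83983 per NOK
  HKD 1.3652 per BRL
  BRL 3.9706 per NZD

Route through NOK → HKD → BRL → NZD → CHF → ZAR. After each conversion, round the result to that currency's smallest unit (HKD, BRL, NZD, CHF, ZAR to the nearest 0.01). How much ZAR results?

ZAR 196,096.10

NOK 92,000.00 × 0.83983 = HKD 77,264.36
HKD 77,264.36 ÷ 1.3652 = BRL 56,595.63
BRL 56,595.63 ÷ 3.9706 = NZD 14,253.67
NZD 14,253.67 ÷ 1.6607 = CHF 8,582.93
CHF 8,582.93 ÷ 0.043769 = ZAR 196,096.10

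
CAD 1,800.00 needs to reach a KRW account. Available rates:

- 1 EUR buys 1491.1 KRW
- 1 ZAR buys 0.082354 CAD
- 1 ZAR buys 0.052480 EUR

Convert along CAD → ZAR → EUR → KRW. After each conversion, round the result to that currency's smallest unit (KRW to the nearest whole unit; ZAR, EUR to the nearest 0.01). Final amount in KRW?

KRW 1,710,366

CAD 1,800.00 ÷ 0.082354 = ZAR 21,856.86
ZAR 21,856.86 × 0.052480 = EUR 1,147.05
EUR 1,147.05 × 1491.1 = KRW 1,710,366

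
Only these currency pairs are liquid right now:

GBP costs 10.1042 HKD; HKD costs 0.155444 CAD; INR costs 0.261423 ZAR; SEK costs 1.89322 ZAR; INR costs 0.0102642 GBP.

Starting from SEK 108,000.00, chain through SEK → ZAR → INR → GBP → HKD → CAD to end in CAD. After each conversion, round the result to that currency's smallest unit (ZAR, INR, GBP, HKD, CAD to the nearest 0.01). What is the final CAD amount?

SEK 108,000.00 × 1.89322 = ZAR 204,467.76
ZAR 204,467.76 ÷ 0.261423 = INR 782,133.78
INR 782,133.78 × 0.0102642 = GBP 8,027.98
GBP 8,027.98 × 10.1042 = HKD 81,116.32
HKD 81,116.32 × 0.155444 = CAD 12,609.05

CAD 12,609.05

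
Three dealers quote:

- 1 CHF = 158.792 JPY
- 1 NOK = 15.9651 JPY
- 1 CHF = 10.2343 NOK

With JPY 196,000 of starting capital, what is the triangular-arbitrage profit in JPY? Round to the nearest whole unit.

Profitable loop is JPY → CHF → NOK → JPY:
JPY 196,000 ÷ 158.792 = CHF 1,234.32
CHF 1,234.32 × 10.2343 = NOK 12,632.39
NOK 12,632.39 × 15.9651 = JPY 201,677
Profit = JPY 201,677 − JPY 196,000

Profit: JPY 5,677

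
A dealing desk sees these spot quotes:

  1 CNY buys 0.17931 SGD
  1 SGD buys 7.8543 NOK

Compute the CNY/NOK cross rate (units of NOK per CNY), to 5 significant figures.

CNY/NOK = 1.4084

1 CNY × 0.17931 = 0.17931 SGD
0.17931 SGD × 7.8543 = 1.40835 NOK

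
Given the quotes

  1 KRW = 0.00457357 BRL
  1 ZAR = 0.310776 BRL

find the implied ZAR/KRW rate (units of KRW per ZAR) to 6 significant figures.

1 ZAR × 0.310776 = 0.310776 BRL
0.310776 BRL ÷ 0.00457357 = 67.9504 KRW

ZAR/KRW = 67.9504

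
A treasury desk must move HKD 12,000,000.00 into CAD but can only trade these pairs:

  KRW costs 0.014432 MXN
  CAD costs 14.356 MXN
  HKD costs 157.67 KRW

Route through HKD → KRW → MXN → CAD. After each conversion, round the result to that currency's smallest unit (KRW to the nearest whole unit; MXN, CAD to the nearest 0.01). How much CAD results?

CAD 1,902,056.37

HKD 12,000,000.00 × 157.67 = KRW 1,892,040,000
KRW 1,892,040,000 × 0.014432 = MXN 27,305,921.28
MXN 27,305,921.28 ÷ 14.356 = CAD 1,902,056.37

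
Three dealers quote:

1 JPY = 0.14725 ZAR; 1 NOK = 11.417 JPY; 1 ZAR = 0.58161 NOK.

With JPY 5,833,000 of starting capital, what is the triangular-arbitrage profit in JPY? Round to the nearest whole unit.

Profit: JPY 132,582

Profitable loop is JPY → NOK → ZAR → JPY:
JPY 5,833,000 ÷ 11.417 = NOK 510,904.79
NOK 510,904.79 ÷ 0.58161 = ZAR 878,431.92
ZAR 878,431.92 ÷ 0.14725 = JPY 5,965,582
Profit = JPY 5,965,582 − JPY 5,833,000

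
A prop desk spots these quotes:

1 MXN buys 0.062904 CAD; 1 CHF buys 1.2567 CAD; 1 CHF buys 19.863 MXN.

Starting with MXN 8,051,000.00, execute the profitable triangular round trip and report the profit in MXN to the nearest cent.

Profitable loop is MXN → CHF → CAD → MXN:
MXN 8,051,000.00 ÷ 19.863 = CHF 405,326.49
CHF 405,326.49 × 1.2567 = CAD 509,373.80
CAD 509,373.80 ÷ 0.062904 = MXN 8,097,637.60
Profit = MXN 8,097,637.60 − MXN 8,051,000.00

Profit: MXN 46,637.60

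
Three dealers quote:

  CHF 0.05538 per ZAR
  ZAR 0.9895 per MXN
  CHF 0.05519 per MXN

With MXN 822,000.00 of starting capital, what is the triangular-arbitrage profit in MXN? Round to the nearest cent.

Profit: MXN 5,872.51

Profitable loop is MXN → CHF → ZAR → MXN:
MXN 822,000.00 × 0.05519 = CHF 45,366.18
CHF 45,366.18 ÷ 0.05538 = ZAR 819,179.85
ZAR 819,179.85 ÷ 0.9895 = MXN 827,872.51
Profit = MXN 827,872.51 − MXN 822,000.00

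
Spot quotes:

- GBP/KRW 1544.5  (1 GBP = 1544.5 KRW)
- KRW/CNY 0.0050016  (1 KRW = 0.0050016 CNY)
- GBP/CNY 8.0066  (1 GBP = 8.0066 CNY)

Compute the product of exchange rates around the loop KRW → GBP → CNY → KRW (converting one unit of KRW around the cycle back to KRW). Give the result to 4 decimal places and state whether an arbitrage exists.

1.0365 (arbitrage exists)

Around KRW → GBP → CNY → KRW: 1 ÷ 1544.5 × 8.0066 ÷ 0.0050016 = 1.036457
Product > 1; profitable direction is KRW → GBP → CNY → KRW.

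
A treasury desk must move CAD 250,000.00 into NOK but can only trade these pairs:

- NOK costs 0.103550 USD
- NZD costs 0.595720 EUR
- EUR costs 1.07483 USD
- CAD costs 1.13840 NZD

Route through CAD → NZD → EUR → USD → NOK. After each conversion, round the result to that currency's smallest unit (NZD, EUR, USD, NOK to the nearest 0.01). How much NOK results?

NOK 1,759,813.91

CAD 250,000.00 × 1.13840 = NZD 284,600.00
NZD 284,600.00 × 0.595720 = EUR 169,541.91
EUR 169,541.91 × 1.07483 = USD 182,228.73
USD 182,228.73 ÷ 0.103550 = NOK 1,759,813.91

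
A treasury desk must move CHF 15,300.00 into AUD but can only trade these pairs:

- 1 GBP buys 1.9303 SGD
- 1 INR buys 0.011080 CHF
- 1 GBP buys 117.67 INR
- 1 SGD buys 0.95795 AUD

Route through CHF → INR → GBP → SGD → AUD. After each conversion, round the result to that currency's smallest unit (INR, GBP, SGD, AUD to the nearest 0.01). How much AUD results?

AUD 21,699.69

CHF 15,300.00 ÷ 0.011080 = INR 1,380,866.43
INR 1,380,866.43 ÷ 117.67 = GBP 11,735.08
GBP 11,735.08 × 1.9303 = SGD 22,652.22
SGD 22,652.22 × 0.95795 = AUD 21,699.69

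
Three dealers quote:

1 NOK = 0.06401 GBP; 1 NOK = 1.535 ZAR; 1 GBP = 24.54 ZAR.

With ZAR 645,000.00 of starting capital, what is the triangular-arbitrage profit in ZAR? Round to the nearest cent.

Profit: ZAR 15,045.27

Profitable loop is ZAR → NOK → GBP → ZAR:
ZAR 645,000.00 ÷ 1.535 = NOK 420,195.44
NOK 420,195.44 × 0.06401 = GBP 26,896.71
GBP 26,896.71 × 24.54 = ZAR 660,045.27
Profit = ZAR 660,045.27 − ZAR 645,000.00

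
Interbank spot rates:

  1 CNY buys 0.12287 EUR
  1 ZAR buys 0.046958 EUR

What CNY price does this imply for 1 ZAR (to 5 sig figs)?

ZAR/CNY = 0.38218

1 ZAR × 0.046958 = 0.046958 EUR
0.046958 EUR ÷ 0.12287 = 0.382176 CNY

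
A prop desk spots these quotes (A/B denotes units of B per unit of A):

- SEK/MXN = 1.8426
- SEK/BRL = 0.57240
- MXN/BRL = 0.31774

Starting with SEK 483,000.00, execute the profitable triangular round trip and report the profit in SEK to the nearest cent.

Profit: SEK 11,026.75

Profitable loop is SEK → MXN → BRL → SEK:
SEK 483,000.00 × 1.8426 = MXN 889,975.80
MXN 889,975.80 × 0.31774 = BRL 282,780.91
BRL 282,780.91 ÷ 0.57240 = SEK 494,026.75
Profit = SEK 494,026.75 − SEK 483,000.00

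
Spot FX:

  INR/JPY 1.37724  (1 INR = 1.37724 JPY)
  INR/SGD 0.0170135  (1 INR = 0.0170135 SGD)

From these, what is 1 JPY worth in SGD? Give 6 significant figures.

1 JPY ÷ 1.37724 = 0.72609 INR
0.72609 INR × 0.0170135 = 0.0123533 SGD

JPY/SGD = 0.0123533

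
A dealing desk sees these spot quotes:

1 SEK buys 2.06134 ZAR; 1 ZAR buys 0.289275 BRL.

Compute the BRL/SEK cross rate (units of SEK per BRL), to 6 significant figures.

1 BRL ÷ 0.289275 = 3.45692 ZAR
3.45692 ZAR ÷ 2.06134 = 1.67702 SEK

BRL/SEK = 1.67702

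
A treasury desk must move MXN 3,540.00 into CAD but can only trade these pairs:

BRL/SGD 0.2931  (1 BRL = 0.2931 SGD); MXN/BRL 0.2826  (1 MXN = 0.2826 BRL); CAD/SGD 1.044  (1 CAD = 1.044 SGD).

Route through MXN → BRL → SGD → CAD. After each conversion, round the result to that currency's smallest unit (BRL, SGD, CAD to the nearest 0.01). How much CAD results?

CAD 280.86

MXN 3,540.00 × 0.2826 = BRL 1,000.40
BRL 1,000.40 × 0.2931 = SGD 293.22
SGD 293.22 ÷ 1.044 = CAD 280.86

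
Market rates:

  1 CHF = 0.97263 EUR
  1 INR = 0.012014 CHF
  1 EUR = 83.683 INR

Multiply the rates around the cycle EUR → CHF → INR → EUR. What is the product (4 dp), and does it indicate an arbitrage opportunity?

Around EUR → CHF → INR → EUR: 1 ÷ 0.97263 ÷ 0.012014 ÷ 83.683 = 1.022651
Product > 1; profitable direction is EUR → CHF → INR → EUR.

1.0227 (arbitrage exists)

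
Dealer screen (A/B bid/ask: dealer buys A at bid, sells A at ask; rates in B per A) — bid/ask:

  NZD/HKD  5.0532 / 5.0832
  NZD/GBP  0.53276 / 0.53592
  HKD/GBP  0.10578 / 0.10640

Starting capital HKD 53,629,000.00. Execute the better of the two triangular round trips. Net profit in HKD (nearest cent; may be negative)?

Best loop HKD → GBP → NZD → HKD:
HKD 53,629,000.00 × 0.10578 (sell HKD at bid) = GBP 5,672,875.62
GBP 5,672,875.62 ÷ 0.53592 (buy NZD at ask) = NZD 10,585,303.07
NZD 10,585,303.07 × 5.0532 (sell NZD at bid) = HKD 53,489,653.46

Net result: HKD -139,346.54 (no profitable arbitrage after spreads)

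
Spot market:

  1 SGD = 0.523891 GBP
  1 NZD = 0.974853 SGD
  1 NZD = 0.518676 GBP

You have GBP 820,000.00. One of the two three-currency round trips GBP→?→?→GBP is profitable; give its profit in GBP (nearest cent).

Profitable loop is GBP → SGD → NZD → GBP:
GBP 820,000.00 ÷ 0.523891 = SGD 1,565,211.08
SGD 1,565,211.08 ÷ 0.974853 = NZD 1,605,586.77
NZD 1,605,586.77 × 0.518676 = GBP 832,779.33
Profit = GBP 832,779.33 − GBP 820,000.00

Profit: GBP 12,779.33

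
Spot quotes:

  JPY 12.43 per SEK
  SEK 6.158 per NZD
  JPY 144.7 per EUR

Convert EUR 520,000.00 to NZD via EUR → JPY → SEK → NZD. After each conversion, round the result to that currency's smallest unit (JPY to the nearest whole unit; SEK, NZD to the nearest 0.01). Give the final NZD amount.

NZD 983,017.08

EUR 520,000.00 × 144.7 = JPY 75,244,000
JPY 75,244,000 ÷ 12.43 = SEK 6,053,419.15
SEK 6,053,419.15 ÷ 6.158 = NZD 983,017.08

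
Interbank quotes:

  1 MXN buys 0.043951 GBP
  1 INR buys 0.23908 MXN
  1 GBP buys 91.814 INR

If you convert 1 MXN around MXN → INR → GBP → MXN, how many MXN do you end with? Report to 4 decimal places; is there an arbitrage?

1.0365 (arbitrage exists)

Around MXN → INR → GBP → MXN: 1 ÷ 0.23908 ÷ 91.814 ÷ 0.043951 = 1.036523
Product > 1; profitable direction is MXN → INR → GBP → MXN.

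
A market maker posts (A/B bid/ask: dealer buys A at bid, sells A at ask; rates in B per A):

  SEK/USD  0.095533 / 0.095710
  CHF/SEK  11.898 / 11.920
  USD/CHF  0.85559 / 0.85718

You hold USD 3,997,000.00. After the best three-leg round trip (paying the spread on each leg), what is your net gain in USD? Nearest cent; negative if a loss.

Best loop USD → SEK → CHF → USD:
USD 3,997,000.00 ÷ 0.095710 (buy SEK at ask) = SEK 41,761,571.41
SEK 41,761,571.41 ÷ 11.920 (buy CHF at ask) = CHF 3,503,487.53
CHF 3,503,487.53 ÷ 0.85718 (buy USD at ask) = USD 4,087,225.01

Net profit: USD 90,225.01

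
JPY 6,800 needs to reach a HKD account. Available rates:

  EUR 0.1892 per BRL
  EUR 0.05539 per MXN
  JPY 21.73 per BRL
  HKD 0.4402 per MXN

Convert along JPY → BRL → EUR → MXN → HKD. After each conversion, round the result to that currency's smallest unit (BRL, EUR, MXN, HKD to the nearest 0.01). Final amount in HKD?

JPY 6,800 ÷ 21.73 = BRL 312.93
BRL 312.93 × 0.1892 = EUR 59.21
EUR 59.21 ÷ 0.05539 = MXN 1,068.97
MXN 1,068.97 × 0.4402 = HKD 470.56

HKD 470.56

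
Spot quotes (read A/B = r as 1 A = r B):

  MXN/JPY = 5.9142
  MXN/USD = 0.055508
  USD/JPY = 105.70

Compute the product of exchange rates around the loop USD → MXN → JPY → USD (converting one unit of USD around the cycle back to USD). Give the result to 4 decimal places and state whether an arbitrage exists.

Around USD → MXN → JPY → USD: 1 ÷ 0.055508 × 5.9142 ÷ 105.70 = 1.008011
Product > 1; profitable direction is USD → MXN → JPY → USD.

1.0080 (arbitrage exists)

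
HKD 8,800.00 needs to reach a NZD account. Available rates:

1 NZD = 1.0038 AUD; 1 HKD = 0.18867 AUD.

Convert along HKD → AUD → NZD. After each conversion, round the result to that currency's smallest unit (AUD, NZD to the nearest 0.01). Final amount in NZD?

HKD 8,800.00 × 0.18867 = AUD 1,660.30
AUD 1,660.30 ÷ 1.0038 = NZD 1,654.01

NZD 1,654.01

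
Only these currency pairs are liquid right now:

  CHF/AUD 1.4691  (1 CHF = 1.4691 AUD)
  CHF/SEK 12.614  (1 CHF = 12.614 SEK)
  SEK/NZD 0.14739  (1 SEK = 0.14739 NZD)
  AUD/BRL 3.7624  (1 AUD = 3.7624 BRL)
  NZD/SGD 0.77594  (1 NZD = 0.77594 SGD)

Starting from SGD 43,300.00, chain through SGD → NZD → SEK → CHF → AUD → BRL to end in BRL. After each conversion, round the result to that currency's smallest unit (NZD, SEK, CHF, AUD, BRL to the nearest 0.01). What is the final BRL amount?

SGD 43,300.00 ÷ 0.77594 = NZD 55,803.28
NZD 55,803.28 ÷ 0.14739 = SEK 378,609.68
SEK 378,609.68 ÷ 12.614 = CHF 30,015.04
CHF 30,015.04 × 1.4691 = AUD 44,095.10
AUD 44,095.10 × 3.7624 = BRL 165,903.40

BRL 165,903.40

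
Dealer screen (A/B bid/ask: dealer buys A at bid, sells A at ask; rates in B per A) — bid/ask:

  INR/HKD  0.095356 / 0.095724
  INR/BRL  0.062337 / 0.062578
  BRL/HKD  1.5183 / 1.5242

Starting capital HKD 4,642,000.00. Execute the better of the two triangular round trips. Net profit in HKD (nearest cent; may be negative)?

Best loop HKD → BRL → INR → HKD:
HKD 4,642,000.00 ÷ 1.5242 (buy BRL at ask) = BRL 3,045,532.08
BRL 3,045,532.08 ÷ 0.062578 (buy INR at ask) = INR 48,667,775.93
INR 48,667,775.93 × 0.095356 (sell INR at bid) = HKD 4,640,764.44

Net result: HKD -1,235.56 (no profitable arbitrage after spreads)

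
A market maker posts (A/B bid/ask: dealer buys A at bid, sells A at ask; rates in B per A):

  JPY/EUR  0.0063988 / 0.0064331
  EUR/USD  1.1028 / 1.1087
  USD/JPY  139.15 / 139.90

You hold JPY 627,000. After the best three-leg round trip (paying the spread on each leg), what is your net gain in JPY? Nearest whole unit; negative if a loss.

Net profit: JPY 1,370

Best loop JPY → USD → EUR → JPY:
JPY 627,000 ÷ 139.90 (buy USD at ask) = USD 4,481.77
USD 4,481.77 ÷ 1.1087 (buy EUR at ask) = EUR 4,042.37
EUR 4,042.37 ÷ 0.0064331 (buy JPY at ask) = JPY 628,370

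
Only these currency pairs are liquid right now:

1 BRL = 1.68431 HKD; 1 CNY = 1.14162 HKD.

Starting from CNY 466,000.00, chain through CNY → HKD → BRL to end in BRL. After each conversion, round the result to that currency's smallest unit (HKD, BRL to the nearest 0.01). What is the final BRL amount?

CNY 466,000.00 × 1.14162 = HKD 531,994.92
HKD 531,994.92 ÷ 1.68431 = BRL 315,853.33

BRL 315,853.33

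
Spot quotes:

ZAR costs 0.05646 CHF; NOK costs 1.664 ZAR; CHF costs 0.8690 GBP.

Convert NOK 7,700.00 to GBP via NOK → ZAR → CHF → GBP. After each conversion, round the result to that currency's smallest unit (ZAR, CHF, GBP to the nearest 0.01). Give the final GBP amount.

NOK 7,700.00 × 1.664 = ZAR 12,812.80
ZAR 12,812.80 × 0.05646 = CHF 723.41
CHF 723.41 × 0.8690 = GBP 628.64

GBP 628.64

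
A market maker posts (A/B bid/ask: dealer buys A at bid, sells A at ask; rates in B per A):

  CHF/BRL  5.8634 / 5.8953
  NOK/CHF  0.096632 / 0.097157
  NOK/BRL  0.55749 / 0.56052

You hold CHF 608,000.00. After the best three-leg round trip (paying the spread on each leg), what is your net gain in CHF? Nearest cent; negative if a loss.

Best loop CHF → BRL → NOK → CHF:
CHF 608,000.00 × 5.8634 (sell CHF at bid) = BRL 3,564,947.20
BRL 3,564,947.20 ÷ 0.56052 (buy NOK at ask) = NOK 6,360,071.36
NOK 6,360,071.36 × 0.096632 (sell NOK at bid) = CHF 614,586.42

Net profit: CHF 6,586.42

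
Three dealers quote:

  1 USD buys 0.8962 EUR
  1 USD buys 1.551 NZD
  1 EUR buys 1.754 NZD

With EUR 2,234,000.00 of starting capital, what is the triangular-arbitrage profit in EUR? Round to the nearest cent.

Profit: EUR 30,153.67

Profitable loop is EUR → NZD → USD → EUR:
EUR 2,234,000.00 × 1.754 = NZD 3,918,436.00
NZD 3,918,436.00 ÷ 1.551 = USD 2,526,393.29
USD 2,526,393.29 × 0.8962 = EUR 2,264,153.67
Profit = EUR 2,264,153.67 − EUR 2,234,000.00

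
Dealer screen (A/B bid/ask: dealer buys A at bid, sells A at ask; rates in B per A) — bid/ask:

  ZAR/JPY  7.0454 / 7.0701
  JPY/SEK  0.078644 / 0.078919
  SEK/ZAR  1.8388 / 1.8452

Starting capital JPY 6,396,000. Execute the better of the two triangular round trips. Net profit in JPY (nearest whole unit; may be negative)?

Net profit: JPY 120,497

Best loop JPY → SEK → ZAR → JPY:
JPY 6,396,000 × 0.078644 (sell JPY at bid) = SEK 503,007.02
SEK 503,007.02 × 1.8388 (sell SEK at bid) = ZAR 924,929.32
ZAR 924,929.32 × 7.0454 (sell ZAR at bid) = JPY 6,516,497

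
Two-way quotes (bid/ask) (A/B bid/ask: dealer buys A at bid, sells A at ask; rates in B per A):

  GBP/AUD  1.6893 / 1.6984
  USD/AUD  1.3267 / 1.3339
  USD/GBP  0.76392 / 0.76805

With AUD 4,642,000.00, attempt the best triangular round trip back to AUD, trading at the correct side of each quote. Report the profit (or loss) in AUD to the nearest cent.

Net profit: AUD 79,156.43

Best loop AUD → GBP → USD → AUD:
AUD 4,642,000.00 ÷ 1.6984 (buy GBP at ask) = GBP 2,733,160.62
GBP 2,733,160.62 ÷ 0.76805 (buy USD at ask) = USD 3,558,571.22
USD 3,558,571.22 × 1.3267 (sell USD at bid) = AUD 4,721,156.43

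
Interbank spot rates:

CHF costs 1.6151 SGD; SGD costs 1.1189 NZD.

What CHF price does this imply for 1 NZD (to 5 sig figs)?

NZD/CHF = 0.55336

1 NZD ÷ 1.1189 = 0.893735 SGD
0.893735 SGD ÷ 1.6151 = 0.553362 CHF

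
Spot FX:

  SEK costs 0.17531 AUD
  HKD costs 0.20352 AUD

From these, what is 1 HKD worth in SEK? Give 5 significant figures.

HKD/SEK = 1.1609

1 HKD × 0.20352 = 0.20352 AUD
0.20352 AUD ÷ 0.17531 = 1.16091 SEK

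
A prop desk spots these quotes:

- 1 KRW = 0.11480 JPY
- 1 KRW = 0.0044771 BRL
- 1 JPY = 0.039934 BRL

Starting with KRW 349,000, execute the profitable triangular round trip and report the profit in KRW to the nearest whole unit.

Profit: KRW 8,366

Profitable loop is KRW → JPY → BRL → KRW:
KRW 349,000 × 0.11480 = JPY 40,065
JPY 40,065 × 0.039934 = BRL 1,599.96
BRL 1,599.96 ÷ 0.0044771 = KRW 357,366
Profit = KRW 357,366 − KRW 349,000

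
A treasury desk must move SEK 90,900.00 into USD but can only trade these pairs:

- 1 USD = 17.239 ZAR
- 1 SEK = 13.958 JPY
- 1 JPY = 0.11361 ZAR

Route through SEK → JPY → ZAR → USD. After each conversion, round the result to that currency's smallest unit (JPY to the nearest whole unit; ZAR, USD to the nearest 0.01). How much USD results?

SEK 90,900.00 × 13.958 = JPY 1,268,782
JPY 1,268,782 × 0.11361 = ZAR 144,146.32
ZAR 144,146.32 ÷ 17.239 = USD 8,361.64

USD 8,361.64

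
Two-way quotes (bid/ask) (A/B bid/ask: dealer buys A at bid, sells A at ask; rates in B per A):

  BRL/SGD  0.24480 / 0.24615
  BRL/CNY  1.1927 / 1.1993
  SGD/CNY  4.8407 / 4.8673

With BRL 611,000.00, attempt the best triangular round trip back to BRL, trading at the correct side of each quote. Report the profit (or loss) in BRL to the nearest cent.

Net result: BRL -2,746.70 (no profitable arbitrage after spreads)

Best loop BRL → CNY → SGD → BRL:
BRL 611,000.00 × 1.1927 (sell BRL at bid) = CNY 728,739.70
CNY 728,739.70 ÷ 4.8673 (buy SGD at ask) = SGD 149,721.55
SGD 149,721.55 ÷ 0.24615 (buy BRL at ask) = BRL 608,253.30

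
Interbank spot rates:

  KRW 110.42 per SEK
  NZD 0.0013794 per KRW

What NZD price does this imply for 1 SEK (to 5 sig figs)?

1 SEK × 110.42 = 110.42 KRW
110.42 KRW × 0.0013794 = 0.152313 NZD

SEK/NZD = 0.15231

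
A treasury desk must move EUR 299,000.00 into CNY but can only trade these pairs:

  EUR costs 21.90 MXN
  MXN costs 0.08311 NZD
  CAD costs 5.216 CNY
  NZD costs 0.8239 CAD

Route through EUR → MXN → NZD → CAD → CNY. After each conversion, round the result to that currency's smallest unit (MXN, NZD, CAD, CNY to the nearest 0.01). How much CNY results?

CNY 2,338,733.13

EUR 299,000.00 × 21.90 = MXN 6,548,100.00
MXN 6,548,100.00 × 0.08311 = NZD 544,212.59
NZD 544,212.59 × 0.8239 = CAD 448,376.75
CAD 448,376.75 × 5.216 = CNY 2,338,733.13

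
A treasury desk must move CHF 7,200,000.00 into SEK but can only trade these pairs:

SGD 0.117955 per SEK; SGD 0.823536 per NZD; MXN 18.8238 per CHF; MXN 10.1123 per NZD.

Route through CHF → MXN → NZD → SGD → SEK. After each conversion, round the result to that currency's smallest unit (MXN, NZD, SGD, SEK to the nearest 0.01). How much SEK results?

CHF 7,200,000.00 × 18.8238 = MXN 135,531,360.00
MXN 135,531,360.00 ÷ 10.1123 = NZD 13,402,624.53
NZD 13,402,624.53 × 0.823536 = SGD 11,037,543.79
SGD 11,037,543.79 ÷ 0.117955 = SEK 93,574,191.77

SEK 93,574,191.77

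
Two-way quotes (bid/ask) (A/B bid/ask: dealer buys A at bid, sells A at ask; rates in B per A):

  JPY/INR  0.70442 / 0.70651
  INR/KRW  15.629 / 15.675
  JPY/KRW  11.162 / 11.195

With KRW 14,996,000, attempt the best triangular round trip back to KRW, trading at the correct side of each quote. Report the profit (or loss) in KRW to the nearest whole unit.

Best loop KRW → INR → JPY → KRW:
KRW 14,996,000 ÷ 15.675 (buy INR at ask) = INR 956,682.62
INR 956,682.62 ÷ 0.70651 (buy JPY at ask) = JPY 1,354,096
JPY 1,354,096 × 11.162 (sell JPY at bid) = KRW 15,114,424

Net profit: KRW 118,424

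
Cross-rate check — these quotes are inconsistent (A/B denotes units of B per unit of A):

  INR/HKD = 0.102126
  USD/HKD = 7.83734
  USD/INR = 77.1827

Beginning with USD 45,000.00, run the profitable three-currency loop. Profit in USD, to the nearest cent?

Profit: USD 258.50

Profitable loop is USD → INR → HKD → USD:
USD 45,000.00 × 77.1827 = INR 3,473,221.50
INR 3,473,221.50 × 0.102126 = HKD 354,706.22
HKD 354,706.22 ÷ 7.83734 = USD 45,258.50
Profit = USD 45,258.50 − USD 45,000.00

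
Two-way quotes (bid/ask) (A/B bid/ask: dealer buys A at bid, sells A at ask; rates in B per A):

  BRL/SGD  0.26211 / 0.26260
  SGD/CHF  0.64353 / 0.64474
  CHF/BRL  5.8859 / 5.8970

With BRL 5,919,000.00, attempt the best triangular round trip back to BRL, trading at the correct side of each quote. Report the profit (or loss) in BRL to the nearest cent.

Net profit: BRL 9,405.15

Best loop BRL → CHF → SGD → BRL:
BRL 5,919,000.00 ÷ 5.8970 (buy CHF at ask) = CHF 1,003,730.71
CHF 1,003,730.71 ÷ 0.64474 (buy SGD at ask) = SGD 1,556,799.19
SGD 1,556,799.19 ÷ 0.26260 (buy BRL at ask) = BRL 5,928,405.15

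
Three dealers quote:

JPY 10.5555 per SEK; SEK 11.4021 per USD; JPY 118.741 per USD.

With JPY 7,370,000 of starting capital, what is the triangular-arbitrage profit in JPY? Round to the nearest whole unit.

Profitable loop is JPY → USD → SEK → JPY:
JPY 7,370,000 ÷ 118.741 = USD 62,067.86
USD 62,067.86 × 11.4021 = SEK 707,703.97
SEK 707,703.97 × 10.5555 = JPY 7,470,169
Profit = JPY 7,470,169 − JPY 7,370,000

Profit: JPY 100,169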